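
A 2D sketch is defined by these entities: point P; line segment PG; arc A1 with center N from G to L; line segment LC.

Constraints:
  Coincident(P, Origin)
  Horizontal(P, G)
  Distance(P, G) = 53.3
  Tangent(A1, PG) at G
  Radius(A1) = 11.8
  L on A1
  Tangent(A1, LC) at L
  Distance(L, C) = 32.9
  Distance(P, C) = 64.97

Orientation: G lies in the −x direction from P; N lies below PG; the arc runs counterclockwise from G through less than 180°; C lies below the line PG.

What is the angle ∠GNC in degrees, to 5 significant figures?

167.81°

P is at the origin; PG is horizontal with |PG| = 53.3 and G on the −x side, so G = (-53.300, 0.0000). The tangent condition forces NG to be normal to PG, so N = G + (0, -11.8) = (-53.300, -11.800). Since NL ⟂ LC (tangency), |NC| = √(11.8² + 32.9²) = 34.952 regardless of where L sits on A1. So C lies on both circle(P, 64.97) and circle(N, 34.952); the below-PG intersection is C = (-45.918, -45.964). L is the foot of the tangent from C: L = (-63.315, -18.040).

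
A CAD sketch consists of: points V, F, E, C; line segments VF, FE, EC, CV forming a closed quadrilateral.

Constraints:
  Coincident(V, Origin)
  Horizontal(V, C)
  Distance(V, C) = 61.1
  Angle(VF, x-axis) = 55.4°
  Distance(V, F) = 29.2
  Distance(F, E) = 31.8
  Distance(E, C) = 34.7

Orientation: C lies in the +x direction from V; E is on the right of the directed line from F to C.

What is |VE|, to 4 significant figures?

27.60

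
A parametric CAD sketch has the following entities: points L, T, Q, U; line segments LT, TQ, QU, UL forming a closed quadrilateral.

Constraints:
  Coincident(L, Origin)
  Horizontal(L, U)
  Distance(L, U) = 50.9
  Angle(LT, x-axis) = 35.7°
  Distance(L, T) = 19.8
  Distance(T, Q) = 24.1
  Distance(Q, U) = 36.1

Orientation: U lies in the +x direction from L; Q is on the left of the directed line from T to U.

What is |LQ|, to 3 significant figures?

43.5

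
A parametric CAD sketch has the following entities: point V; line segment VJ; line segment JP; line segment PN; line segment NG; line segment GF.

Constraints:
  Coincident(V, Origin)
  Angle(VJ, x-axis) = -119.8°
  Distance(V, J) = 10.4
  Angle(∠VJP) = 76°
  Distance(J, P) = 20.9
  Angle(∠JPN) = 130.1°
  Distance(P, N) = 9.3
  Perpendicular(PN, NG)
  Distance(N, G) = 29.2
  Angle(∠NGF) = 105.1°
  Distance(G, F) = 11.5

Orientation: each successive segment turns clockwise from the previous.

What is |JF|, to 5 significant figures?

19.967

V is at the origin; VJ runs at -119.8° with length 10.4, so J = (-5.1685, -9.0248). ∠VJP = 76.0° gives JP at 136.20° from the x-axis; with |JP| = 20.9, P = (-20.253, 5.4410). ∠JPN = 130.1° gives PN at 86.300° from the x-axis; with |PN| = 9.3, N = (-19.653, 14.722). PN is perpendicular to NG, so NG runs at -3.7000°; with |NG| = 29.2, G = (9.4860, 12.837). ∠NGF = 105.1° gives GF at -78.600° from the x-axis; with |GF| = 11.5, F = (11.759, 1.5642). Then |JF| = |F − J| = 19.967.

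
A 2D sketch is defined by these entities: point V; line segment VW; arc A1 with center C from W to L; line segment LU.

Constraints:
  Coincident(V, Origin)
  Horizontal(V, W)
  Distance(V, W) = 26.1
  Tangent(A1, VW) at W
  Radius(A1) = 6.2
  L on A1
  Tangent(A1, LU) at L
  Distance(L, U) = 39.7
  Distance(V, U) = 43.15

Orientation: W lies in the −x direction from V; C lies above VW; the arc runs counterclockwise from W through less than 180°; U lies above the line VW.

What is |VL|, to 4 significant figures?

20.64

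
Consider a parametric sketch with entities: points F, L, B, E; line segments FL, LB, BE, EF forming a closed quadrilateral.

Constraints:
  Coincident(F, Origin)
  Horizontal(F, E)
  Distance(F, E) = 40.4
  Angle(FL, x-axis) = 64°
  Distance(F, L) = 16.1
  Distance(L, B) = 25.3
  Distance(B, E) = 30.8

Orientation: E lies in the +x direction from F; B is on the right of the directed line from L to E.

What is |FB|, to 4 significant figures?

15.48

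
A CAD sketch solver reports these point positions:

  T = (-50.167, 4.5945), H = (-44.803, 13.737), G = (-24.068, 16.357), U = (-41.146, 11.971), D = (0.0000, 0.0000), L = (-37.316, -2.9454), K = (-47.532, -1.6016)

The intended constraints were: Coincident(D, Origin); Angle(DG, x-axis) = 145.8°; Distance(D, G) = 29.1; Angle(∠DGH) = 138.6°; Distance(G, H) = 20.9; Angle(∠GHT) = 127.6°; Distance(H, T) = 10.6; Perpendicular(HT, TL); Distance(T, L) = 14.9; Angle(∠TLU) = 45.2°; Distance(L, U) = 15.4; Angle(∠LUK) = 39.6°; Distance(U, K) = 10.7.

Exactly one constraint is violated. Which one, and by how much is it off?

Distance(U, K) = 10.7 — off by 4.30.

D = (0.00, 0.00) ✓; DG at 145.8° ✓; |DG| = 29.10 ✓; ∠DGH = 138.6° ✓; |GH| = 20.90 ✓; ∠GHT = 127.6° ✓; |HT| = 10.60 ✓; ∠(HT, TL) = 90.00° ✓; |TL| = 14.90 ✓; ∠TLU = 45.20° ✓; |LU| = 15.40 ✓; ∠LUK = 39.60° ✓; |UK| = 15.00 ✗.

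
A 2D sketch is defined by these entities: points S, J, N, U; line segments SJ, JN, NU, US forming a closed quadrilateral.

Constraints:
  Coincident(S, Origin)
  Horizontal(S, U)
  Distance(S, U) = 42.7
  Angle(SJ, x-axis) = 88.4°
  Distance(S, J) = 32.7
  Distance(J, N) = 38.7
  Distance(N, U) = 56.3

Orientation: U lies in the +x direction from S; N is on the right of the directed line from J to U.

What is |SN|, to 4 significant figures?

13.89

Checks: |JN| = 38.70 ✓; |NU| = 56.30 ✓.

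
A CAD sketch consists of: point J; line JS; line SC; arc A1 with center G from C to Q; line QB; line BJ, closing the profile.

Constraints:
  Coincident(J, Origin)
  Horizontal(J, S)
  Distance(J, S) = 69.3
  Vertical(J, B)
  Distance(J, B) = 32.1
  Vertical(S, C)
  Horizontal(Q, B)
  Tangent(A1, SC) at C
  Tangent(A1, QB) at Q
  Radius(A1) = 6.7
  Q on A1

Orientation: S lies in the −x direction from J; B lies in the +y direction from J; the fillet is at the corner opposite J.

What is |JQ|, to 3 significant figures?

70.4

J is at the origin; J and S share the same y with |JS| = 69.3 and S on the −x side, so S = (-69.3, 0.00). JB is vertical with |JB| = 32.1 and B on the +y side, so B = (0.00, 32.1). The virtual corner opposite J is at (-69.3, 32.1). Tangency of A1 to SC means the radius GC is perpendicular to SC and tangency of A1 to QB means the radius GQ is perpendicular to QB, with radius 6.7, so the center G sits 6.7 in from both sides at G = (-62.6, 25.4). That places the tangent points at C = (-69.3, 25.4) on SC and Q = (-62.6, 32.1) on QB. Then |JQ| = |Q − J| = 70.4.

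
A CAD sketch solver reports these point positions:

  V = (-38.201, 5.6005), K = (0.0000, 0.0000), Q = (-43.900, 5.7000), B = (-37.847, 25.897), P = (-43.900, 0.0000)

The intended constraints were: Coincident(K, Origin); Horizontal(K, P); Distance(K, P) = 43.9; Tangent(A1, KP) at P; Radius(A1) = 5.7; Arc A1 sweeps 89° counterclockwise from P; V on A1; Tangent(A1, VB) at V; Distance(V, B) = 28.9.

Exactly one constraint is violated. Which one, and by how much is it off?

Distance(V, B) = 28.9 — off by 8.60.

K = (0.00, 0.00) ✓; K.y = 0.00, P.y = 0.00 ✓; |KP| = 43.90 ✓; ∠(QP, PK) = 90.00° ✓; |QP| = 5.700 ✓; bearing(Q→V) − bearing(Q→P) = 89.00° ✓; |QV| = 5.700 ✓; ∠(QV, VB) = 90.00° ✓; |VB| = 20.30 ✗.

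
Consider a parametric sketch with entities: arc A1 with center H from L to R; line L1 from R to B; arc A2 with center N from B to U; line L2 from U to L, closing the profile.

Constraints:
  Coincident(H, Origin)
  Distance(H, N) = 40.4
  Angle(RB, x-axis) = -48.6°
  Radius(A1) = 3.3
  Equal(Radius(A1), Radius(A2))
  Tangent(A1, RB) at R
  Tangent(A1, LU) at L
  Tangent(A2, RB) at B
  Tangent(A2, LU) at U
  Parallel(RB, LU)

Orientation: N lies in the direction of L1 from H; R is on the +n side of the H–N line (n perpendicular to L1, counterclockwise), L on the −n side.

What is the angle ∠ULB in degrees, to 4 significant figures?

9.278°

The slot axis is L1's direction at -48.6°, so u = (cos -48.6°, sin -48.6°) = (0.6613, -0.7501) and n = (−sin -48.6°, cos -48.6°) = (0.7501, 0.6613). H is at the origin and N lies 40.4 along u from H, so N = 40.4·u = (26.72, -30.30). Tangency of A1 to both parallel lines with radius 3.3 puts R and L at H ± 3.3·n: R = (2.475, 2.182), L = (-2.475, -2.182). Equal radii place B and U the same way about N: B = N + 3.3·n = (29.19, -28.12), U = N − 3.3·n = (24.24, -32.49). Then cos ∠ULB = LU·LB / (|LU||LB|), giving 9.278°.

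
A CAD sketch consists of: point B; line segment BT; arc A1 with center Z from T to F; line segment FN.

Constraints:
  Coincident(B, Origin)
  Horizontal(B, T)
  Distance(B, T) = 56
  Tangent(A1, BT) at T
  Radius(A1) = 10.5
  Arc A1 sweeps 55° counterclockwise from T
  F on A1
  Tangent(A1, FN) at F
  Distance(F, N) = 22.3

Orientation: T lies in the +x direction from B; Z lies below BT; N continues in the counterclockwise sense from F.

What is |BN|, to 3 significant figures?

41.4

B is at the origin; BT is horizontal with |BT| = 56.0 and T on the +x side, so T = (56.0, 0.00). A1 meets BT tangentially, so ZT is at right angles to BT, so Z = T + (0, -10.5) = (56.0, -10.5). On A1, T sits at bearing 90° from Z; a 55° counterclockwise sweep puts F at bearing 145°, so F = Z + 10.5·(cos 145°, sin 145°) = (47.4, -4.48). A1 meets FN tangentially, so ZF is at right angles to FN, so FN runs along (−sin 145°, cos 145°); with |FN| = 22.3, N = (34.6, -22.7). Then |BN| = |N − B| = 41.4.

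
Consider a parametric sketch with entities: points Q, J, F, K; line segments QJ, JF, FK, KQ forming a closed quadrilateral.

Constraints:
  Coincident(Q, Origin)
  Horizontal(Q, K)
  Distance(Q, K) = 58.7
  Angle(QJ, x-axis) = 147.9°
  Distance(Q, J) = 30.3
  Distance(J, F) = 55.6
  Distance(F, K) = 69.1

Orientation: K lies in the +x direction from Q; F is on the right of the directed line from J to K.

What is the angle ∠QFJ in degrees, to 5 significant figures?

28.282°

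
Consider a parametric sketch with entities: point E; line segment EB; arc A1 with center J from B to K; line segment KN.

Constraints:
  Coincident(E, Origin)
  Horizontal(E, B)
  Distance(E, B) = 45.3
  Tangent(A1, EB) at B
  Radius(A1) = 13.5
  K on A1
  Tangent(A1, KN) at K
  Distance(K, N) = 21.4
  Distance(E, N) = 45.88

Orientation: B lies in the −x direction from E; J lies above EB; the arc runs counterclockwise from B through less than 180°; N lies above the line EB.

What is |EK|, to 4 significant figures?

34.29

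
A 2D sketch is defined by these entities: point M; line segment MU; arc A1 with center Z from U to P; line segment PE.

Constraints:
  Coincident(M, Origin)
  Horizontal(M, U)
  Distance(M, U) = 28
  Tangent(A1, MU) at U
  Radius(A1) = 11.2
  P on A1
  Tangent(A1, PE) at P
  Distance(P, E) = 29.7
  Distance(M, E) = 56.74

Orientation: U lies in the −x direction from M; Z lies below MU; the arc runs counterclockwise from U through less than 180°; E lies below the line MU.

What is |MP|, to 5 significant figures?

40.747

Checks: |ZP| = 11.20 ✓; ∠(ZP, PE) = 90.00° ✓; |PE| = 29.70 ✓; |ME| = 56.74 ✓.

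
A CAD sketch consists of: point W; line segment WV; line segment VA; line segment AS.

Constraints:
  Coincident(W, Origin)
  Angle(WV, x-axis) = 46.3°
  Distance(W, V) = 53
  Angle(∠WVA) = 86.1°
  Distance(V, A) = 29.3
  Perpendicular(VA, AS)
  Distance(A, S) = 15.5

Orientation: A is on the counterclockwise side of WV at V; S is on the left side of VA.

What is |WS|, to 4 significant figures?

45.36

W is at the origin; WV runs at 46.3° with length 53.0, so V = 53.0·(cos 46.3°, sin 46.3°) = (36.62, 38.32). ∠WVA = 86.1°, so VA runs at 46.3° + (180° − 86.1°) = 140.2° from the x-axis; with |VA| = 29.3, A = V + 29.3·(cos 140.2°, sin 140.2°) = (14.11, 57.07). VA is perpendicular to AS; with |AS| = 15.5 on the left of VA, S = A + 15.5·(-0.6401, -0.7683) = (4.184, 45.16). Then |WS| = |S − W| = 45.36.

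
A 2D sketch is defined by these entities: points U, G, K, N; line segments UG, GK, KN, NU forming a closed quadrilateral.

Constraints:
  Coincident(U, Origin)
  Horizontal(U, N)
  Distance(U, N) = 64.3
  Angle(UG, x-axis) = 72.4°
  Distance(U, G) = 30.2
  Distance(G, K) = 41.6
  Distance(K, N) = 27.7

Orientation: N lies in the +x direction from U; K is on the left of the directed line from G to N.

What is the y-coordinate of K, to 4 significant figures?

23.99

U is at the origin; UN is horizontal with |UN| = 64.3 and N in +x, so N = (64.3, 0). UG runs at 72.4° with |UG| = 30.2, so G = (9.132, 28.79). K is determined by |GK| = 41.6 and |KN| = 27.7 together: it lies at the intersection of circle(G, 41.6) and circle(N, 27.7). With |GN| = 62.23, the foot of the radical line on GN is 38.85 from G and the perpendicular offset is √(41.6² − 38.85²) = 14.86. Taking the left-of-GN solution: K = (50.45, 23.99).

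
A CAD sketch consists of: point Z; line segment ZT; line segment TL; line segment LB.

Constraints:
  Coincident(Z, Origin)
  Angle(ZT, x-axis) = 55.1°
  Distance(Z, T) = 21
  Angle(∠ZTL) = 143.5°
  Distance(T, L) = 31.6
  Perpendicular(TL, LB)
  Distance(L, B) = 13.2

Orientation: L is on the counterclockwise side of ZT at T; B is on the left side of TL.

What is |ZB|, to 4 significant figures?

48.49

Z is at the origin; ZT runs at 55.1° with length 21.0, so T = 21.0·(cos 55.1°, sin 55.1°) = (12.02, 17.22). ∠ZTL = 143.5°, so TL runs at 55.1° + (180° − 143.5°) = 91.60° from the x-axis; with |TL| = 31.6, L = T + 31.6·(cos 91.60°, sin 91.60°) = (11.13, 48.81). The perpendicularity gives LB at right angles to TL; with |LB| = 13.2 on the left of TL, B = L + 13.2·(-0.9996, -0.02792) = (-2.062, 48.44). Then |ZB| = |B − Z| = 48.49.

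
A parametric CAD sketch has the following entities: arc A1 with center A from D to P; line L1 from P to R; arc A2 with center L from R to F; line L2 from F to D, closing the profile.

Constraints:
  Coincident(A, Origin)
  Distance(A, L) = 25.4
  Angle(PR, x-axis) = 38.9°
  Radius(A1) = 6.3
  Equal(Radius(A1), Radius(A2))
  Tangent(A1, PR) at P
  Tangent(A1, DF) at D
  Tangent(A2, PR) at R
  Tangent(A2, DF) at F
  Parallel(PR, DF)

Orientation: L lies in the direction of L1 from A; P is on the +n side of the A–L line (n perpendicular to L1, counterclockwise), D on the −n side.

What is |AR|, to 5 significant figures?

26.170

The slot axis is L1's direction at 38.9°, so u = (cos 38.9°, sin 38.9°) = (0.77824, 0.62796) and n = (−sin 38.9°, cos 38.9°) = (-0.62796, 0.77824). A is at the origin and L lies 25.4 along u from A, so L = 25.4·u = (19.767, 15.950). Tangency of A1 to both parallel lines with radius 6.3 puts P and D at A ± 6.3·n: P = (-3.9562, 4.9029), D = (3.9562, -4.9029). Equal radii place R and F the same way about L: R = L + 6.3·n = (15.811, 20.853), F = L − 6.3·n = (23.724, 11.047). Then |AR| = |R − A| = 26.170.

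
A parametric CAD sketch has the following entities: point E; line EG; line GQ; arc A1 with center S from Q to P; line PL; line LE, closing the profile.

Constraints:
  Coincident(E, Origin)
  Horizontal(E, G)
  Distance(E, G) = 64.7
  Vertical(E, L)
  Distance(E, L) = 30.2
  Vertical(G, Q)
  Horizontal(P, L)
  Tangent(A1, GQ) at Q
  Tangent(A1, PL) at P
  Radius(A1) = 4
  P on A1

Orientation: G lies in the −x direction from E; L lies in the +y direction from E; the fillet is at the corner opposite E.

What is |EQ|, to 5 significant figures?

69.804

The virtual corner opposite E is at (-64.700, 30.200). A1 meets GQ tangentially, so SQ is at right angles to GQ and A1 meets PL tangentially, so SP is at right angles to PL, with radius 4.0, so the center S sits 4.0 in from both sides at S = (-60.700, 26.200). That places the tangent points at Q = (-64.700, 26.200) on GQ and P = (-60.700, 30.200) on PL. Then |EQ| = |Q − E| = 69.804.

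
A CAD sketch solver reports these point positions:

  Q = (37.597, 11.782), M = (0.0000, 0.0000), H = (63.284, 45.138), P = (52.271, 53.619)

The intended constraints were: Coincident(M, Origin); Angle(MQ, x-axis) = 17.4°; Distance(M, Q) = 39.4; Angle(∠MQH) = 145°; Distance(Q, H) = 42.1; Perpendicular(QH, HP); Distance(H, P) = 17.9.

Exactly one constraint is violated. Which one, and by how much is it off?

Distance(H, P) = 17.9 — off by 4.00.

M = (0.00, 0.00) ✓; MQ at 17.40° ✓; |MQ| = 39.40 ✓; ∠MQH = 145.0° ✓; |QH| = 42.10 ✓; ∠(QH, HP) = 90.00° ✓; |HP| = 13.90 ✗.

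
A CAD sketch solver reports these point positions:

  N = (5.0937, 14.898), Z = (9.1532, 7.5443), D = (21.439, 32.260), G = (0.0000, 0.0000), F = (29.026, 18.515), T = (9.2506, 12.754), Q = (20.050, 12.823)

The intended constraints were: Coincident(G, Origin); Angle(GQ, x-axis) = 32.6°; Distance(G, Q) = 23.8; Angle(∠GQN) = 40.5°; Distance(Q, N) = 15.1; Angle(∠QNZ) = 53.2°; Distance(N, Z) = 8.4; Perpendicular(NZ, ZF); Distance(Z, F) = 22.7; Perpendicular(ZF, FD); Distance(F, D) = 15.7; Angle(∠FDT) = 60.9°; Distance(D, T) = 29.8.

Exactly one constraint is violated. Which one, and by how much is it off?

Distance(D, T) = 29.8 — off by 6.80.

G = (0.00, 0.00) ✓; GQ at 32.60° ✓; |GQ| = 23.80 ✓; ∠GQN = 40.50° ✓; |QN| = 15.10 ✓; ∠QNZ = 53.20° ✓; |NZ| = 8.400 ✓; ∠(NZ, ZF) = 90.00° ✓; |ZF| = 22.70 ✓; ∠(ZF, FD) = 90.00° ✓; |FD| = 15.70 ✓; ∠FDT = 60.90° ✓; |DT| = 23.00 ✗.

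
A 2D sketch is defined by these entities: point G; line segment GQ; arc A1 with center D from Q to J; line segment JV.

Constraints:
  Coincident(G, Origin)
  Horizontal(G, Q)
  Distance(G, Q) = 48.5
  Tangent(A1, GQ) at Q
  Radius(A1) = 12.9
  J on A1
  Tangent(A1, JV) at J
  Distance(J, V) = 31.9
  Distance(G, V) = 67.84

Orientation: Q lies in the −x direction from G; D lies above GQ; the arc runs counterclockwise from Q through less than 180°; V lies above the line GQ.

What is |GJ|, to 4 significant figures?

40.65

Checks: |DJ| = 12.90 ✓; ∠(DJ, JV) = 90.00° ✓; |JV| = 31.90 ✓; |GV| = 67.84 ✓.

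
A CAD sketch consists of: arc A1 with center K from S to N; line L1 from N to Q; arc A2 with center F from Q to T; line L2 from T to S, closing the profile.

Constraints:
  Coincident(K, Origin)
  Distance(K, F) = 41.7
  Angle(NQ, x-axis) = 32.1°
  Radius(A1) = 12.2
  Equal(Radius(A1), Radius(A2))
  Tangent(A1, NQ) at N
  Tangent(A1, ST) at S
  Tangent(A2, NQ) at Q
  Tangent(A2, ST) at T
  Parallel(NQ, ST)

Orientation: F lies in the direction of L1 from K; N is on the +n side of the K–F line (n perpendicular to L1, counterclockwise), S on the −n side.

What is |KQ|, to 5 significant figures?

43.448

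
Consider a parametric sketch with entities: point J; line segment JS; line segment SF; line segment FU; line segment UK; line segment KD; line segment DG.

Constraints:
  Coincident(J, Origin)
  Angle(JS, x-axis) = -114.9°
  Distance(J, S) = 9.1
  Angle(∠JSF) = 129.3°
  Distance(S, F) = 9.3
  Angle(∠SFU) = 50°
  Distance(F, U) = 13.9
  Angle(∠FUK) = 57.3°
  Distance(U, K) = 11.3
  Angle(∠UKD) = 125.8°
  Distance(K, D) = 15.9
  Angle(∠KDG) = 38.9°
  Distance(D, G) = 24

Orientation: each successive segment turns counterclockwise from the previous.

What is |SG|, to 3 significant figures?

13.4

J is at the origin; JS runs at -114.9° with length 9.1, so S = (-3.83, -8.25). ∠JSF = 129.3° gives SF at -64.2° from the x-axis; with |SF| = 9.3, F = (0.216, -16.6). ∠SFU = 50.0° gives FU at 65.8° from the x-axis; with |FU| = 13.9, U = (5.91, -3.95). ∠FUK = 57.3° gives UK at -172° from the x-axis; with |UK| = 11.3, K = (-5.26, -5.62). ∠UKD = 125.8° gives KD at -117° from the x-axis; with |KD| = 15.9, D = (-12.6, -19.7). ∠KDG = 38.9° gives DG at 23.8° from the x-axis; with |DG| = 24.0, G = (9.40, -10.1). Then |SG| = |G − S| = 13.4.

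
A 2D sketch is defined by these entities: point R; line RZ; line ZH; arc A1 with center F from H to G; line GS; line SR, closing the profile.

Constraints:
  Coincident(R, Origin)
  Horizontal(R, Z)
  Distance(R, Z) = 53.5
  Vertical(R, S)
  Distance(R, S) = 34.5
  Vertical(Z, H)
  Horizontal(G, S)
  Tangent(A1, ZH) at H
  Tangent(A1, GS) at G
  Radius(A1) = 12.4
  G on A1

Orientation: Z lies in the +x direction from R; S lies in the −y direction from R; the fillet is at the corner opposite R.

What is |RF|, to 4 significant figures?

46.66

RS is vertical with |RS| = 34.5 and S on the −y side, so S = (0.000, -34.50). The virtual corner opposite R is at (53.50, -34.50). A1 meets ZH tangentially, so FH is at right angles to ZH and A1 meets GS tangentially, so FG is at right angles to GS, with radius 12.4, so the center F sits 12.4 in from both sides at F = (41.10, -22.10). Then |RF| = |F − R| = 46.66.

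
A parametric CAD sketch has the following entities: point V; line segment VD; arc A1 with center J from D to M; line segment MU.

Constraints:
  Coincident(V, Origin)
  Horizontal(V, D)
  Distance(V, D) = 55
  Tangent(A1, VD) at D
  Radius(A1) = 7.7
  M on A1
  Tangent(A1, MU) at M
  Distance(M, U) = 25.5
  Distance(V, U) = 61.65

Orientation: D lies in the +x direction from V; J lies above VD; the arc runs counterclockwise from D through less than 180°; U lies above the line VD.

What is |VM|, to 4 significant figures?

62.95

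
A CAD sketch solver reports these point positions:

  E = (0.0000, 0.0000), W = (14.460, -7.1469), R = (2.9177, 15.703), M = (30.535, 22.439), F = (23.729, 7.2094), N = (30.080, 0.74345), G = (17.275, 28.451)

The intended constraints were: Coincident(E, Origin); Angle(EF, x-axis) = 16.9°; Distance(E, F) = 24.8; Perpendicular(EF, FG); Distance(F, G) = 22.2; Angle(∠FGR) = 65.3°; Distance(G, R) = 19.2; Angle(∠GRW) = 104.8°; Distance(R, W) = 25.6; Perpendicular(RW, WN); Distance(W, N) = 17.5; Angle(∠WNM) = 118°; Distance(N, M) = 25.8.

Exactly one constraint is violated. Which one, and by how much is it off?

Distance(N, M) = 25.8 — off by 4.10.

E = (0.00, 0.00) ✓; EF at 16.90° ✓; |EF| = 24.80 ✓; ∠(EF, FG) = 90.00° ✓; |FG| = 22.20 ✓; ∠FGR = 65.30° ✓; |GR| = 19.20 ✓; ∠GRW = 104.8° ✓; |RW| = 25.60 ✓; ∠(RW, WN) = 90.00° ✓; |WN| = 17.50 ✓; ∠WNM = 118.0° ✓; |NM| = 21.70 ✗.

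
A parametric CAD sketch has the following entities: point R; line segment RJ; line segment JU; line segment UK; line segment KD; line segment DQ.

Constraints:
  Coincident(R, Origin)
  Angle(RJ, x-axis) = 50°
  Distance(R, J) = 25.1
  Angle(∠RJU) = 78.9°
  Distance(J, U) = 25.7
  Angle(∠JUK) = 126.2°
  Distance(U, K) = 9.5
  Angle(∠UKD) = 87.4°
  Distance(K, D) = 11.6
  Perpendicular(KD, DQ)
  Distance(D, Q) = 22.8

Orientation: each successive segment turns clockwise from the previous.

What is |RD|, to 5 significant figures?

19.849

R is at the origin; RJ runs at 50.0° with length 25.1, so J = (16.134, 19.228). ∠RJU = 78.9° gives JU at -51.100° from the x-axis; with |JU| = 25.7, U = (32.273, -0.77313). ∠JUK = 126.2° gives UK at -104.90° from the x-axis; with |UK| = 9.5, K = (29.830, -9.9537). ∠UKD = 87.4° gives KD at 162.50° from the x-axis; with |KD| = 11.6, D = (18.767, -6.4655). Then |RD| = |D − R| = 19.849.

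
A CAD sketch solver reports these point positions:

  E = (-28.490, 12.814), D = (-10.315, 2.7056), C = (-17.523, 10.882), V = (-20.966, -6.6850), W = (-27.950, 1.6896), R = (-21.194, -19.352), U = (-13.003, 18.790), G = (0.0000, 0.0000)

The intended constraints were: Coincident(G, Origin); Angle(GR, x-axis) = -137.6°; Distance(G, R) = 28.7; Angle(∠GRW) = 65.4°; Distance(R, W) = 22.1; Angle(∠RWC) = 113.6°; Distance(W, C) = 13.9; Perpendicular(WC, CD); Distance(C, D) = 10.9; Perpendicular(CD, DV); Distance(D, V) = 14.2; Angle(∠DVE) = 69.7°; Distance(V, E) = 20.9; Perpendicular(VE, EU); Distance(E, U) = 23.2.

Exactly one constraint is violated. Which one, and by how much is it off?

Distance(E, U) = 23.2 — off by 6.60.

G = (0.00, 0.00) ✓; GR at -137.6° ✓; |GR| = 28.70 ✓; ∠GRW = 65.40° ✓; |RW| = 22.10 ✓; ∠RWC = 113.6° ✓; |WC| = 13.90 ✓; ∠(WC, CD) = 90.00° ✓; |CD| = 10.90 ✓; ∠(CD, DV) = 90.00° ✓; |DV| = 14.20 ✓; ∠DVE = 69.70° ✓; |VE| = 20.90 ✓; ∠(VE, EU) = 90.00° ✓; |EU| = 16.60 ✗.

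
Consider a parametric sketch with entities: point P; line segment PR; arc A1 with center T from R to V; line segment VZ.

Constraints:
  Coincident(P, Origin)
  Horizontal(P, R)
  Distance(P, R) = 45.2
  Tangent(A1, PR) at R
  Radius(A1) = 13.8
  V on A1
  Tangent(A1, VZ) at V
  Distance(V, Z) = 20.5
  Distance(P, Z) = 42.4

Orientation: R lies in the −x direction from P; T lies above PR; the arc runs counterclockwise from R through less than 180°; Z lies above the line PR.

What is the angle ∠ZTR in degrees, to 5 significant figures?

136.41°

Checks: |TV| = 13.80 ✓; ∠(TV, VZ) = 90.00° ✓; |VZ| = 20.50 ✓; |PZ| = 42.40 ✓.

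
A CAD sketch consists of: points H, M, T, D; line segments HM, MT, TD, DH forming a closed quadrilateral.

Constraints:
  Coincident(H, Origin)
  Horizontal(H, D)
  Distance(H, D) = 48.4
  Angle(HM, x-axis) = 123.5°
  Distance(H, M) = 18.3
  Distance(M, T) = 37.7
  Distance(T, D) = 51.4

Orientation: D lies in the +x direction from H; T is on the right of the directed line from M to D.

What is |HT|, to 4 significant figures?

20.71

Checks: |MT| = 37.70 ✓; |TD| = 51.40 ✓.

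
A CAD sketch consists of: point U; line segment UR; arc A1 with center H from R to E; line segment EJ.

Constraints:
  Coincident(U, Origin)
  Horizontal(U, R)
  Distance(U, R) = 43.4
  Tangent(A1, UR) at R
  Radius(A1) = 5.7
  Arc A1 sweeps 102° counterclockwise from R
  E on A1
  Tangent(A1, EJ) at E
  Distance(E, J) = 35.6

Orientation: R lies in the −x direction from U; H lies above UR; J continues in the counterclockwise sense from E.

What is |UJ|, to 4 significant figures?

61.52

On A1, R sits at bearing -90° from H; a 102° counterclockwise sweep puts E at bearing 12°, so E = H + 5.7·(cos 12°, sin 12°) = (-37.82, 6.885). Tangency of A1 to EJ means the radius HE is perpendicular to EJ, so EJ runs along (−sin 12°, cos 12°); with |EJ| = 35.6, J = (-45.23, 41.71). Then |UJ| = |J − U| = 61.52.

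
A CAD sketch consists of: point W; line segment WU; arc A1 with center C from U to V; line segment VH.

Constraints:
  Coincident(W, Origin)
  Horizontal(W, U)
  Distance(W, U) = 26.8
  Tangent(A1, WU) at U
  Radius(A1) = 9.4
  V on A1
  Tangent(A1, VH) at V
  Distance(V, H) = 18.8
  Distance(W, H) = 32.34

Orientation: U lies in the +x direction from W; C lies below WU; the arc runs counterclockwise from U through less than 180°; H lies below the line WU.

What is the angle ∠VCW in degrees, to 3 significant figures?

16.8°

Checks: W.y = 0.00, U.y = 0.00 ✓; |CV| = 9.400 ✓; ∠(CV, VH) = 90.00° ✓; |VH| = 18.80 ✓; |WH| = 32.34 ✓.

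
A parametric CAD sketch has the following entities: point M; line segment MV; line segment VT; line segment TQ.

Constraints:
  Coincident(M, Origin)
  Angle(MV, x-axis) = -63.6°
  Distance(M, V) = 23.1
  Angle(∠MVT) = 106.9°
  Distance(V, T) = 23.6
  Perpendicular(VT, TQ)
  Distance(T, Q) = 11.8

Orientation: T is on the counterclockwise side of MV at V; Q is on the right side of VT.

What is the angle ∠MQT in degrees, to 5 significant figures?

41.803°

∠MVT = 106.9°, so VT runs at -63.6° + (180° − 106.9°) = 9.5000° from the x-axis; with |VT| = 23.6, T = V + 23.6·(cos 9.5000°, sin 9.5000°) = (33.547, -16.796). VT is perpendicular to TQ; with |TQ| = 11.8 on the right of VT, Q = T + 11.8·(0.16505, -0.98629) = (35.495, -28.434). Then cos ∠MQT = QM·QT / (|QM||QT|), giving 41.803°.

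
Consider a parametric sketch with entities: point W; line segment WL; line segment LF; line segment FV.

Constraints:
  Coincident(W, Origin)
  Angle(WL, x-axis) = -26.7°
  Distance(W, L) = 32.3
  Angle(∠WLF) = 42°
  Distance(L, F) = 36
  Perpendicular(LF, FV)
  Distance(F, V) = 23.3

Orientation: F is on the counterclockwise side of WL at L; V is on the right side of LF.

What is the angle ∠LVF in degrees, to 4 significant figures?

57.09°

W is at the origin; WL runs at -26.7° with length 32.3, so L = 32.3·(cos -26.7°, sin -26.7°) = (28.86, -14.51). ∠WLF = 42.0°, so LF runs at -26.7° + (180° − 42.0°) = 111.3° from the x-axis; with |LF| = 36.0, F = L + 36.0·(cos 111.3°, sin 111.3°) = (15.78, 19.03). LF ⟂ FV; with |FV| = 23.3 on the right of LF, V = F + 23.3·(0.9317, 0.3633) = (37.49, 27.49). Then cos ∠LVF = VL·VF / (|VL||VF|), giving 57.09°.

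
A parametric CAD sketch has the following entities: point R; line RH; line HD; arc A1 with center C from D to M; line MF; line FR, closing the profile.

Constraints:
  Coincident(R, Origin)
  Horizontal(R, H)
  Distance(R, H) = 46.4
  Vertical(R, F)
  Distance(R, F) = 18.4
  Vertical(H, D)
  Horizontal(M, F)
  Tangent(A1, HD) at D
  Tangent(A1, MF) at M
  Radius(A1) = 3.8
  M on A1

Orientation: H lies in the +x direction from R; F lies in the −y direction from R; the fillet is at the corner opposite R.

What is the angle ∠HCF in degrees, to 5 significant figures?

109.69°

R is at the origin; RH is horizontal with |RH| = 46.4 and H on the +x side, so H = (46.400, 0.0000). RF is vertical with |RF| = 18.4 and F on the −y side, so F = (0.0000, -18.400). The virtual corner opposite R is at (46.400, -18.400). Since A1 is tangent to HD there, CD ⟂ HD and the tangent condition forces CM to be normal to MF, with radius 3.8, so the center C sits 3.8 in from both sides at C = (42.600, -14.600). Then cos ∠HCF = CH·CF / (|CH||CF|), giving 109.69°.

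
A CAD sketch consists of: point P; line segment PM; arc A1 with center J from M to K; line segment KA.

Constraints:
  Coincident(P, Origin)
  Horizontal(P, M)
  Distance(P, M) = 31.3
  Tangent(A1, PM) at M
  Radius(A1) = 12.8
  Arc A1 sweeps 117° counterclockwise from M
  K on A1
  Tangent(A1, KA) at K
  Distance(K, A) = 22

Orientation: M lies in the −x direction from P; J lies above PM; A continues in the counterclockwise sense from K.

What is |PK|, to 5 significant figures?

27.243

P is at the origin; P and M share the same y with |PM| = 31.3 and M on the −x side, so M = (-31.300, 0.0000). The tangent condition forces JM to be normal to PM, so J = M + (0, 12.8) = (-31.300, 12.800). On A1, M sits at bearing -90° from J; a 117° counterclockwise sweep puts K at bearing 27°, so K = J + 12.8·(cos 27°, sin 27°) = (-19.895, 18.611). Then |PK| = |K − P| = 27.243.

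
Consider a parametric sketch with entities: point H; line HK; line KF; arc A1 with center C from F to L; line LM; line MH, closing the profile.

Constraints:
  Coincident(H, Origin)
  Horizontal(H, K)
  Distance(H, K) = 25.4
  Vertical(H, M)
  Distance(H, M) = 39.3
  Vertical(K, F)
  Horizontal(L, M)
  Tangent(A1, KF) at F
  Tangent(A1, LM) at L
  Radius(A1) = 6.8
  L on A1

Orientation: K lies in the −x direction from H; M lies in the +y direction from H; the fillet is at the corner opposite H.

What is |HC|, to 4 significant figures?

37.45

HM is vertical with |HM| = 39.3 and M on the +y side, so M = (0.000, 39.30). The virtual corner opposite H is at (-25.40, 39.30). A1 meets KF tangentially, so CF is at right angles to KF and since A1 is tangent to LM there, CL ⟂ LM, with radius 6.8, so the center C sits 6.8 in from both sides at C = (-18.60, 32.50). Then |HC| = |C − H| = 37.45.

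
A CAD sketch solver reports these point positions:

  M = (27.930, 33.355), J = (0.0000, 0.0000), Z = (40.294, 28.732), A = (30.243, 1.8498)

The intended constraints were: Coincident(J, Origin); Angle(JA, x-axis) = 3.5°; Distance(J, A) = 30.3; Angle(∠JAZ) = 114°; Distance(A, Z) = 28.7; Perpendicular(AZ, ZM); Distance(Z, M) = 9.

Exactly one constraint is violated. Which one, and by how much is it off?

Distance(Z, M) = 9 — off by 4.20.

J = (0.00, 0.00) ✓; JA at 3.500° ✓; |JA| = 30.30 ✓; ∠JAZ = 114.0° ✓; |AZ| = 28.70 ✓; ∠(AZ, ZM) = 90.00° ✓; |ZM| = 13.20 ✗.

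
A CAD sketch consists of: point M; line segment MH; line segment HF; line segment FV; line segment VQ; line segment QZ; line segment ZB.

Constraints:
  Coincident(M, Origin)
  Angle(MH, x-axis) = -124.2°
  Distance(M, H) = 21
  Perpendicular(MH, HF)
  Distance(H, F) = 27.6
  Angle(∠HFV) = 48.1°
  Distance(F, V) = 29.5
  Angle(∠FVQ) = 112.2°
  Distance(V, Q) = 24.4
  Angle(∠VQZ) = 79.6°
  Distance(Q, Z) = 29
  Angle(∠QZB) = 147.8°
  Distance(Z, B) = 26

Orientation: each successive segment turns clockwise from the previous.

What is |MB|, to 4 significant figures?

49.81

M is at the origin; MH runs at -124.2° with length 21.0, so H = (-11.80, -17.37). MH is perpendicular to HF, so HF runs at 145.8°; with |HF| = 27.6, F = (-34.63, -1.855). ∠HFV = 48.1° gives FV at 13.90° from the x-axis; with |FV| = 29.5, V = (-5.995, 5.232). ∠FVQ = 112.2° gives VQ at -53.90° from the x-axis; with |VQ| = 24.4, Q = (8.381, -14.48). ∠VQZ = 79.6° gives QZ at -154.3° from the x-axis; with |QZ| = 29.0, Z = (-17.75, -27.06). ∠QZB = 147.8° gives ZB at 173.5° from the x-axis; with |ZB| = 26.0, B = (-43.58, -24.12). Then |MB| = |B − M| = 49.81.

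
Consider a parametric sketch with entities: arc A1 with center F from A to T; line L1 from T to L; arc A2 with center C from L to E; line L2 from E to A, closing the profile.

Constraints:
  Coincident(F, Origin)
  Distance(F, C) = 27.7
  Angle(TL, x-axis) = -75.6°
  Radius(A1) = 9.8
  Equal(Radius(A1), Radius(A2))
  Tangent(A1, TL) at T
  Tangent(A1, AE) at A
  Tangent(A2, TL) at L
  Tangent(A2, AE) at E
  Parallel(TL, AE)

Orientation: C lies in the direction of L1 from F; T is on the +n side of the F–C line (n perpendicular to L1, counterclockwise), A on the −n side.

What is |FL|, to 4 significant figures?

29.38

Tangency of A1 to both parallel lines with radius 9.8 puts T and A at F ± 9.8·n: T = (9.492, 2.437), A = (-9.492, -2.437). Equal radii place L and E the same way about C: L = C + 9.8·n = (16.38, -24.39), E = C − 9.8·n = (-2.603, -29.27). Then |FL| = |L − F| = 29.38.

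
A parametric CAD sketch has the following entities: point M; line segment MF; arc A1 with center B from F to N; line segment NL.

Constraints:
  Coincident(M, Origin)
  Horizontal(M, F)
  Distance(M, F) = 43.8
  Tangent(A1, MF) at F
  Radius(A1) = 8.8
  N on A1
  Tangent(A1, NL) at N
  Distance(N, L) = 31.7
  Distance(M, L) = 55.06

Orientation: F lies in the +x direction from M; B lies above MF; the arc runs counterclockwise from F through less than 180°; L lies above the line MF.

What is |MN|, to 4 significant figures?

53.17

Checks: |BN| = 8.800 ✓; ∠(BN, NL) = 90.00° ✓; |NL| = 31.70 ✓; |ML| = 55.06 ✓.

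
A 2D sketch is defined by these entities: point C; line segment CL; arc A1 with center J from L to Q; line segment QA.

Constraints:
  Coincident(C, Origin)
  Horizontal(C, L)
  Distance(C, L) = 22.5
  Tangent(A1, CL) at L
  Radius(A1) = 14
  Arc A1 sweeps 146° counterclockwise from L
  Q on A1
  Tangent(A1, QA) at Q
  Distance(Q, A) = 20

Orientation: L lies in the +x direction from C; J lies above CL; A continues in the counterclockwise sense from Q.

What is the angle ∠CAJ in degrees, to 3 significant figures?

41.5°

On A1, L sits at bearing -90° from J; a 146° counterclockwise sweep puts Q at bearing 56°, so Q = J + 14.0·(cos 56°, sin 56°) = (30.3, 25.6). Tangency of A1 to QA means the radius JQ is perpendicular to QA, so QA runs along (−sin 56°, cos 56°); with |QA| = 20.0, A = (13.7, 36.8). Then cos ∠CAJ = AC·AJ / (|AC||AJ|), giving 41.5°.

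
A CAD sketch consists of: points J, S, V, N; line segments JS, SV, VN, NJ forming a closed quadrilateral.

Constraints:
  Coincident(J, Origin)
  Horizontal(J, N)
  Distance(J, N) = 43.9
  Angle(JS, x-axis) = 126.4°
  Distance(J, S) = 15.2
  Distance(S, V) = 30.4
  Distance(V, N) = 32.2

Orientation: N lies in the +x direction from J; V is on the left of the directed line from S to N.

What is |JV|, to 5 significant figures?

29.321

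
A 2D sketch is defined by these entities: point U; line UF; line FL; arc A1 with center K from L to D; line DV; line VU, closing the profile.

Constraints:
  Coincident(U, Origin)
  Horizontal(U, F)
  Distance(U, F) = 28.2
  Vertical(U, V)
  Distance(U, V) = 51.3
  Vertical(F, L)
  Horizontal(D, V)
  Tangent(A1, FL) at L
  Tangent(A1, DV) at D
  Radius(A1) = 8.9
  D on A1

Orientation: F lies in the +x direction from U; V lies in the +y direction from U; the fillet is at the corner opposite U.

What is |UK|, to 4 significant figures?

46.59

U and V share the same x with |UV| = 51.3 and V on the +y side, so V = (0.000, 51.30). The virtual corner opposite U is at (28.20, 51.30). A1 meets FL tangentially, so KL is at right angles to FL and tangency of A1 to DV means the radius KD is perpendicular to DV, with radius 8.9, so the center K sits 8.9 in from both sides at K = (19.30, 42.40). Then |UK| = |K − U| = 46.59.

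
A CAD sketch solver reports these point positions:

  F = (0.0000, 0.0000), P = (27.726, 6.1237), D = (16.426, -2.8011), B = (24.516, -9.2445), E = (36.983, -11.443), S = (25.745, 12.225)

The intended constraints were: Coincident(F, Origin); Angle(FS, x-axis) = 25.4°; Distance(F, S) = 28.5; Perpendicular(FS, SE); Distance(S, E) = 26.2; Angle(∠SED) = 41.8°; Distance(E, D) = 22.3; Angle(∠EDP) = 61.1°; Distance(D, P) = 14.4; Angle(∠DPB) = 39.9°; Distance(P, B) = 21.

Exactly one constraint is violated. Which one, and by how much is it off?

Distance(P, B) = 21 — off by 5.30.

F = (0.00, 0.00) ✓; FS at 25.40° ✓; |FS| = 28.50 ✓; ∠(FS, SE) = 90.00° ✓; |SE| = 26.20 ✓; ∠SED = 41.80° ✓; |ED| = 22.30 ✓; ∠EDP = 61.10° ✓; |DP| = 14.40 ✓; ∠DPB = 39.90° ✓; |PB| = 15.70 ✗.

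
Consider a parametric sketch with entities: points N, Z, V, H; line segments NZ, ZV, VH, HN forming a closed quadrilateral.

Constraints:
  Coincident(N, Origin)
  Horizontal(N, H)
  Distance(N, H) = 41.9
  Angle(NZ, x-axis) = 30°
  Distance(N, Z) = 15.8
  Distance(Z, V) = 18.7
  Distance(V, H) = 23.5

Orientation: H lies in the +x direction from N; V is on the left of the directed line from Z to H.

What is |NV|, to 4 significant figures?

34.42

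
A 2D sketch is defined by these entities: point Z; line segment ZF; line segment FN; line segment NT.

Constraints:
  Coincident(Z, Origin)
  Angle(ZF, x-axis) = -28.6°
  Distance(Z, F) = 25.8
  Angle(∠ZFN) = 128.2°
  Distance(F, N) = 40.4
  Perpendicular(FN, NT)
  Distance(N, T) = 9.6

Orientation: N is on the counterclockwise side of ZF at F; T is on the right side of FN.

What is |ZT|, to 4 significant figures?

63.78

Z is at the origin; ZF runs at -28.6° with length 25.8, so F = 25.8·(cos -28.6°, sin -28.6°) = (22.65, -12.35). ∠ZFN = 128.2°, so FN runs at -28.6° + (180° − 128.2°) = 23.20° from the x-axis; with |FN| = 40.4, N = F + 40.4·(cos 23.20°, sin 23.20°) = (59.79, 3.565). The perpendicularity gives NT at right angles to FN; with |NT| = 9.6 on the right of FN, T = N + 9.6·(0.3939, -0.9191) = (63.57, -5.259). Then |ZT| = |T − Z| = 63.78.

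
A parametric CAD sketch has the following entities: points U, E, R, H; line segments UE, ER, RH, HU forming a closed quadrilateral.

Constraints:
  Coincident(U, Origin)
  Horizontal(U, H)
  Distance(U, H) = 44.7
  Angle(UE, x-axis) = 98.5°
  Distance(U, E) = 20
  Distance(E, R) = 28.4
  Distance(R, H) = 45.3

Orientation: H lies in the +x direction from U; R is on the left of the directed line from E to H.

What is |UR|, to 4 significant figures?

42.14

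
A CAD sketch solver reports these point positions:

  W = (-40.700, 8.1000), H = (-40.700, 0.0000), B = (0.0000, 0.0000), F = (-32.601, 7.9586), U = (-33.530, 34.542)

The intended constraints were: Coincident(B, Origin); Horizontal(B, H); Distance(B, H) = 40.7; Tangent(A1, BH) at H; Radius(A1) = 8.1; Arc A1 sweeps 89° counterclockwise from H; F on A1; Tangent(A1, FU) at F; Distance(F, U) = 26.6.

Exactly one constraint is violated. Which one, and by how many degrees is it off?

Tangent(A1, FU) at F — off by 3.00°.

B = (0.00, 0.00) ✓; B.y = 0.00, H.y = 0.00 ✓; |BH| = 40.70 ✓; ∠(WH, HB) = 90.00° ✓; |WH| = 8.100 ✓; bearing(W→F) − bearing(W→H) = 89.00° ✓; |WF| = 8.100 ✓; ∠(WF, FU) = 87.00° ✗; |FU| = 26.60 ✓.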